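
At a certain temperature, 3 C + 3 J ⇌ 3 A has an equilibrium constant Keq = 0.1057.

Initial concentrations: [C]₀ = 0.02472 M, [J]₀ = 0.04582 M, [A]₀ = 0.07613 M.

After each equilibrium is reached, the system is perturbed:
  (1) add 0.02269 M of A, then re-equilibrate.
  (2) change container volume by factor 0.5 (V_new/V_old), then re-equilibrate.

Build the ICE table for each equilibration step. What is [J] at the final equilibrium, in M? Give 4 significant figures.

Q₀ = 3.0364e+05 vs Keq = 0.1057 ⇒ Q>K, reverse
Step 1:
                  C         J         A
  Initial   0.02472   0.04582   0.07613
  Change    0.07086   0.07086  -0.07086
  Equil     0.09558    0.1167  0.005273
  solve Keq expr → x = -0.02362; check Q = 0.1057
Then add 0.02269 M of A.
Step 2:
                  C         J         A
  Initial   0.09558    0.1167   0.02796
  Change    0.02044   0.02044  -0.02044
  Equil       0.116    0.1371  0.007522
  solve Keq expr → x = -0.006814; check Q = 0.1057
Then change container volume by factor 0.5 (V_new/V_old).
Step 3:
                  C         J         A
  Initial     0.232    0.2742   0.01504
  Change   -0.01219  -0.01219   0.01219
  Equil      0.2198     0.262   0.02724
  solve Keq expr → x = 0.004065; check Q = 0.1057

[J]_eq = 0.262 M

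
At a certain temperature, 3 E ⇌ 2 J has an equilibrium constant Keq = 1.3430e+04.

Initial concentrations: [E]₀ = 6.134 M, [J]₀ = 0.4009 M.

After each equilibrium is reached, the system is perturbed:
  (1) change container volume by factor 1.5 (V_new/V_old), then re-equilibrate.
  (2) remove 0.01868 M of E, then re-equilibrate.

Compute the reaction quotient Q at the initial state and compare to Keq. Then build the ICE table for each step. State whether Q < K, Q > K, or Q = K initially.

Q₀ = 6.9637e-04 vs Keq = 1.3430e+04 ⇒ Q<K, forward
Step 1:
                  E         J
  Initial     6.134    0.4009
  Change     -6.021     4.014
  Equil      0.1132     4.415
  solve Keq expr → x = 2.007; check Q = 1.3430e+04
Then change container volume by factor 1.5 (V_new/V_old).
Step 2:
                  E         J
  Initial   0.07548     2.943
  Change    0.01078 -0.007188
  Equil     0.08626     2.936
  solve Keq expr → x = -0.003594; check Q = 1.3430e+04
Then remove 0.01868 M of E.
Step 3:
                  E         J
  Initial   0.06758     2.936
  Change    0.01844  -0.01229
  Equil     0.08602     2.924
  solve Keq expr → x = -0.006146; check Q = 1.3430e+04

Q₀ = 6.9637e-04; Q < K (proceeds forward)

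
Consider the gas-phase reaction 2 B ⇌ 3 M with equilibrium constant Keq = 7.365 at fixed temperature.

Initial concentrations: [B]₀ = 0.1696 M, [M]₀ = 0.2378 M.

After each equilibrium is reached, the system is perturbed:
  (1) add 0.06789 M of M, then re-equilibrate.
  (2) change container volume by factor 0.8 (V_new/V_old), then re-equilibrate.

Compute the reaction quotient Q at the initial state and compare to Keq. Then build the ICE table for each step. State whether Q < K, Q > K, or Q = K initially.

Q₀ = 0.4675; Q < K (proceeds forward)

Q₀ = 0.4675 vs Keq = 7.365 ⇒ Q<K, forward
Step 1:
                   B          M
  init        0.1696     0.2378
  Δ         -0.08716     0.1307
  eq         0.08244     0.3685
  solve Keq expr → x = 0.04358; check Q = 7.365
Then add 0.06789 M of M.
Step 2:
                   B          M
  init       0.08244     0.4364
  Δ          0.01545   -0.02318
  eq         0.09789     0.4133
  solve Keq expr → x = -0.007725; check Q = 7.365
Then change container volume by factor 0.8 (V_new/V_old).
Step 3:
                   B          M
  init        0.1224     0.5166
  Δ         0.009073   -0.01361
  eq          0.1314      0.503
  solve Keq expr → x = -0.004536; check Q = 7.365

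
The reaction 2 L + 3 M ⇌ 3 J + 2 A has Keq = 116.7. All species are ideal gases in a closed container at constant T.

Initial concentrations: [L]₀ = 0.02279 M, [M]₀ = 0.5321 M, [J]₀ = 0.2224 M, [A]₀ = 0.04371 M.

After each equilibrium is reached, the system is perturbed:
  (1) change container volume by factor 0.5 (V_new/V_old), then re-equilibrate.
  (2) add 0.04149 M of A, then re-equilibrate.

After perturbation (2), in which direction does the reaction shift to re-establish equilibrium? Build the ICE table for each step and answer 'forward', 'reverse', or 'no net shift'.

Direction: reverse

Q₀ = 0.2686 vs Keq = 116.7 ⇒ Q<K, forward
Step 1:
                   L          M          J          A
  Initial    0.02279     0.5321     0.2224    0.04371
  Change    -0.02065   -0.03097    0.03097    0.02065
  Equil     0.002142     0.5011     0.2534    0.06436
  solve Keq expr → x = 0.01032; check Q = 116.7
Then change container volume by factor 0.5 (V_new/V_old).
Step 2:
                   L          M          J          A
  Initial   0.004284      1.002     0.5067     0.1287
  Change           0          0          0          0
  Equil     0.004284      1.002     0.5067     0.1287
  solve Keq expr → x = 0; check Q = 116.7
Then add 0.04149 M of A.
Step 3:
                   L          M          J          A
  Initial   0.004284      1.002     0.5067     0.1702
  Change     0.00129   0.001934  -0.001934   -0.00129
  Equil     0.005573      1.004     0.5048     0.1689
  solve Keq expr → x = -6.4478e-04; check Q = 116.7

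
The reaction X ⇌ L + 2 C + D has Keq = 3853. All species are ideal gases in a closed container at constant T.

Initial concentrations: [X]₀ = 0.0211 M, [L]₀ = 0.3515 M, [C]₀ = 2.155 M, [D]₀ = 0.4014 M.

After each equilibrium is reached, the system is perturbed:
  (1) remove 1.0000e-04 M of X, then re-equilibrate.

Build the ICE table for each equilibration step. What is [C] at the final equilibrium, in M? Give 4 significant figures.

Q₀ = 31.05 vs Keq = 3853 ⇒ Q<K, forward
Step 1:
                    X           L           C           D
  init         0.0211      0.3515       2.155      0.4014
  Δ           -0.0209      0.0209     0.04181      0.0209
  eq       1.9698e-04      0.3724       2.197      0.4223
  solve Keq expr → x = 0.0209; check Q = 3853
Then remove 1.0000e-04 M of X.
Step 2:
                    X           L           C           D
  init     9.6980e-05      0.3724       2.197      0.4223
  Δ        9.9865e-05 -9.9865e-05 -1.9973e-04 -9.9865e-05
  eq       1.9684e-04      0.3723       2.197      0.4222
  solve Keq expr → x = -9.9865e-05; check Q = 3853

[C]_eq = 2.197 M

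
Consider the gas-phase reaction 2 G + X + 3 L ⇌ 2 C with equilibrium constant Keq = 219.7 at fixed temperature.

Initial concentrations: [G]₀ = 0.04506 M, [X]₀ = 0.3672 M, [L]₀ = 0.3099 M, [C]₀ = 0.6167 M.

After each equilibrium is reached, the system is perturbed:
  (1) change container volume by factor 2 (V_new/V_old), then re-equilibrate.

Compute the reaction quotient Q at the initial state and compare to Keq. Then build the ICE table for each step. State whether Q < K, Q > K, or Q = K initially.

Q₀ = 1.7139e+04 vs Keq = 219.7 ⇒ Q>K, reverse
Step 1:
                  G         X         L         C
  I         0.04506    0.3672    0.3099    0.6167
  C          0.1126   0.05632     0.169   -0.1126
  E          0.1577    0.4235    0.4789    0.5041
  solve Keq expr → x = -0.05632; check Q = 219.7
Then change container volume by factor 2 (V_new/V_old).
Step 2:
                  G         X         L         C
  I         0.07885    0.2118    0.2394     0.252
  C         0.06018   0.03009   0.09027  -0.06018
  E           0.139    0.2418    0.3297    0.1919
  solve Keq expr → x = -0.03009; check Q = 219.7

Q₀ = 1.7139e+04; Q > K (proceeds reverse)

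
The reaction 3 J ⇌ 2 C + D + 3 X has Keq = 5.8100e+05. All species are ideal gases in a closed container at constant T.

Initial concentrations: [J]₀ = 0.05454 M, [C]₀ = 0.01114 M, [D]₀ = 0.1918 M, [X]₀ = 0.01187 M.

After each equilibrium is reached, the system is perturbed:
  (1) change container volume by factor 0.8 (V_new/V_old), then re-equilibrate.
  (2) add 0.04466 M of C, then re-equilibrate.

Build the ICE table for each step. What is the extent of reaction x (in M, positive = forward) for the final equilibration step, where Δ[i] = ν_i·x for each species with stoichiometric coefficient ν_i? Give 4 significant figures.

Q₀ = 2.4537e-07 vs Keq = 5.8100e+05 ⇒ Q<K, forward
Step 1:
                   J          C          D          X
  Initial    0.05454    0.01114     0.1918    0.01187
  Change    -0.05448    0.03632    0.01816    0.05448
  Equil   6.1948e-05    0.04746       0.21    0.06635
  solve Keq expr → x = 0.01816; check Q = 5.8100e+05
Then change container volume by factor 0.8 (V_new/V_old).
Step 2:
                   J          C          D          X
  Initial 7.7435e-05    0.05932     0.2624    0.08294
  Change  1.9321e-05 -1.2881e-05 -6.4405e-06 -1.9321e-05
  Equil   9.6756e-05    0.05931     0.2624    0.08292
  solve Keq expr → x = -6.4405e-06; check Q = 5.8100e+05
Then add 0.04466 M of C.
Step 3:
                   J          C          D          X
  Initial 9.6756e-05      0.104     0.2624    0.08292
  Change  4.3809e-05 -2.9206e-05 -1.4603e-05 -4.3809e-05
  Equil   1.4057e-04     0.1039     0.2624    0.08287
  solve Keq expr → x = -1.4603e-05; check Q = 5.8100e+05

x = -1.4603e-05 M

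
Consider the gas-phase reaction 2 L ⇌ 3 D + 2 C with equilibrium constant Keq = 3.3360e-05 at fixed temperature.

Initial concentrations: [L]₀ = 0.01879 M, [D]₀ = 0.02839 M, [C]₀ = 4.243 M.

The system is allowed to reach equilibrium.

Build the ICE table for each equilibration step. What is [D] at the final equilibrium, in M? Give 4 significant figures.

[D]_eq = 0.001363 M

Q₀ = 1.167 vs Keq = 3.3360e-05 ⇒ Q>K, reverse
Step 1:
                   L          D          C
  init       0.01879    0.02839      4.243
  Δ          0.01802   -0.02703   -0.01802
  eq         0.03681   0.001363      4.225
  solve Keq expr → x = -0.009009; check Q = 3.3360e-05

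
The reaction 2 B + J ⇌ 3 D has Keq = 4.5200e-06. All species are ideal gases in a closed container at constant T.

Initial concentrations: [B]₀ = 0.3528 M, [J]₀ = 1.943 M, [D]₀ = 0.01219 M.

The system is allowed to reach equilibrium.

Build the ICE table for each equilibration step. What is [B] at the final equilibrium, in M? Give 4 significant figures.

Q₀ = 7.4900e-06 vs Keq = 4.5200e-06 ⇒ Q>K, reverse
Step 1:
                   B          J          D
  init        0.3528      1.943    0.01219
  Δ         0.001242 6.2116e-04  -0.001863
  eq           0.354      1.944    0.01033
  solve Keq expr → x = -6.2116e-04; check Q = 4.5200e-06

[B]_eq = 0.354 M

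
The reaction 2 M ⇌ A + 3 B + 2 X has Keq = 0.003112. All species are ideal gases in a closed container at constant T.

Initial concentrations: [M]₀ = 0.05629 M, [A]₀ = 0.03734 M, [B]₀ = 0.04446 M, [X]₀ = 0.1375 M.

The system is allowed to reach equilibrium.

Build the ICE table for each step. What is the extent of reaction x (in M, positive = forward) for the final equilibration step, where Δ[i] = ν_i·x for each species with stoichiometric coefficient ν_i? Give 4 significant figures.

x = 0.01733 M

Q₀ = 1.9581e-05 vs Keq = 0.003112 ⇒ Q<K, forward
Step 1:
                    M           A           B           X
  init        0.05629     0.03734     0.04446      0.1375
  Δ          -0.03467     0.01733       0.052     0.03467
  eq          0.02162     0.05467     0.09646      0.1722
  solve Keq expr → x = 0.01733; check Q = 0.003112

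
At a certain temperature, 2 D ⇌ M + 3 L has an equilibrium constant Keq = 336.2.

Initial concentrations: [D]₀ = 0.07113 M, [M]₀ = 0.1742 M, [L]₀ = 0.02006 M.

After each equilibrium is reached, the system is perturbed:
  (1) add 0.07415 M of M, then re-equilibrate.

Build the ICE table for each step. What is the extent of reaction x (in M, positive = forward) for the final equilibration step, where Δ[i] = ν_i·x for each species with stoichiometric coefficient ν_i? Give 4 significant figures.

Q₀ = 2.7793e-04 vs Keq = 336.2 ⇒ Q<K, forward
Step 1:
                   D          M          L
  Initial    0.07113     0.1742    0.02006
  Change    -0.07003    0.03501      0.105
  Equil     0.001104     0.2092     0.1251
  solve Keq expr → x = 0.03501; check Q = 336.2
Then add 0.07415 M of M.
Step 2:
                   D          M          L
  Initial   0.001104     0.2834     0.1251
  Change  1.7652e-04 -8.8259e-05 -2.6478e-04
  Equil      0.00128     0.2833     0.1248
  solve Keq expr → x = -8.8259e-05; check Q = 336.2

x = -8.8259e-05 M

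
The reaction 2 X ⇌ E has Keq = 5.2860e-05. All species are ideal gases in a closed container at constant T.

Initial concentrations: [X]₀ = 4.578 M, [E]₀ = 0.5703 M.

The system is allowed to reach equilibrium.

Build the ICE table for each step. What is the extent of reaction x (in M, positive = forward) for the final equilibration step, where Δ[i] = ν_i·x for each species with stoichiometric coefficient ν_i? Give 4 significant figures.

Q₀ = 0.02721 vs Keq = 5.2860e-05 ⇒ Q>K, reverse
Step 1:
                    X           E
  init          4.578      0.5703
  Δ             1.137     -0.5686
  eq            5.715    0.001727
  solve Keq expr → x = -0.5686; check Q = 5.2860e-05

x = -0.5686 M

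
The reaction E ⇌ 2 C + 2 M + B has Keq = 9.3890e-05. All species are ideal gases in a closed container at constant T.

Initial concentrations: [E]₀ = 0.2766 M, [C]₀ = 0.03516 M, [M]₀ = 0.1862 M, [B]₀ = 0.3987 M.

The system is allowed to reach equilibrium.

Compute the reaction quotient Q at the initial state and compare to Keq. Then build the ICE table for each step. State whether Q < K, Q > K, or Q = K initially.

Q₀ = 6.1780e-05 vs Keq = 9.3890e-05 ⇒ Q<K, forward
Step 1:
                  E         C         M         B
  I          0.2766   0.03516    0.1862    0.3987
  C       -0.003175  0.006349  0.006349  0.003175
  E          0.2734   0.04151    0.1925    0.4019
  solve Keq expr → x = 0.003175; check Q = 9.3890e-05

Q₀ = 6.1780e-05; Q < K (proceeds forward)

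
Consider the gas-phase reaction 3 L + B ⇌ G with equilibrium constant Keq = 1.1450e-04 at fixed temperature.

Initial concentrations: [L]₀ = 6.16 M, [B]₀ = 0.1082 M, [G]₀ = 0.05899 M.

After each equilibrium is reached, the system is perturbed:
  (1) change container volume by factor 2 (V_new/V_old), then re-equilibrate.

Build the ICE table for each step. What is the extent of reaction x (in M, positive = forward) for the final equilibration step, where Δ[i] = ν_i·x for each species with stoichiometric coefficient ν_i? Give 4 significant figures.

Q₀ = 0.002332 vs Keq = 1.1450e-04 ⇒ Q>K, reverse
Step 1:
                   L          B          G
  Initial       6.16     0.1082    0.05899
  Change      0.1629    0.05429   -0.05429
  Equil        6.323     0.1625   0.004703
  solve Keq expr → x = -0.05429; check Q = 1.1450e-04
Then change container volume by factor 2 (V_new/V_old).
Step 2:
                   L          B          G
  Initial      3.161    0.08124   0.002351
  Change    0.006145   0.002048  -0.002048
  Equil        3.168    0.08329 3.0310e-04
  solve Keq expr → x = -0.002048; check Q = 1.1450e-04

x = -0.002048 M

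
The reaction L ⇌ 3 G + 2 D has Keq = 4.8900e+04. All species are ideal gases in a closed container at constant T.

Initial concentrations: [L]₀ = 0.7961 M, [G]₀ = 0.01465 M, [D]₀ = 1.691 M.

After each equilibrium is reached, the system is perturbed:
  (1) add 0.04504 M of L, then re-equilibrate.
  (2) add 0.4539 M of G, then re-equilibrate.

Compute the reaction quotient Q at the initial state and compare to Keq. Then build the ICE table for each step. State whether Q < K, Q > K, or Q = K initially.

Q₀ = 1.1294e-05; Q < K (proceeds forward)

Q₀ = 1.1294e-05 vs Keq = 4.8900e+04 ⇒ Q<K, forward
Step 1:
                    L           G           D
  init         0.7961     0.01465       1.691
  Δ           -0.7931       2.379       1.586
  eq         0.003013       2.394       3.277
  solve Keq expr → x = 0.7931; check Q = 4.8900e+04
Then add 0.04504 M of L.
Step 2:
                    L           G           D
  init        0.04805       2.394       3.277
  Δ          -0.04432      0.1329     0.08863
  eq         0.003738       2.527       3.366
  solve Keq expr → x = 0.04432; check Q = 4.8900e+04
Then add 0.4539 M of G.
Step 3:
                    L           G           D
  init       0.003738       2.981       3.366
  Δ          0.002338   -0.007013   -0.004675
  eq         0.006075       2.974       3.361
  solve Keq expr → x = -0.002338; check Q = 4.8900e+04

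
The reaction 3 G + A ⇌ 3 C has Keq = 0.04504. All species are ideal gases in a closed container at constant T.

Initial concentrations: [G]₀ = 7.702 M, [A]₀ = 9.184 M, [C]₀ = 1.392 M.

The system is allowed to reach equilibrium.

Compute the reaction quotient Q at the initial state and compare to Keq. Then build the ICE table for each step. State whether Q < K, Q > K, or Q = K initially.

Q₀ = 6.4280e-04; Q < K (proceeds forward)

Q₀ = 6.4280e-04 vs Keq = 0.04504 ⇒ Q<K, forward
Step 1:
                   G          A          C
  init         7.702      9.184      1.392
  Δ           -2.423    -0.8076      2.423
  eq           5.279      8.376      3.815
  solve Keq expr → x = 0.8076; check Q = 0.04504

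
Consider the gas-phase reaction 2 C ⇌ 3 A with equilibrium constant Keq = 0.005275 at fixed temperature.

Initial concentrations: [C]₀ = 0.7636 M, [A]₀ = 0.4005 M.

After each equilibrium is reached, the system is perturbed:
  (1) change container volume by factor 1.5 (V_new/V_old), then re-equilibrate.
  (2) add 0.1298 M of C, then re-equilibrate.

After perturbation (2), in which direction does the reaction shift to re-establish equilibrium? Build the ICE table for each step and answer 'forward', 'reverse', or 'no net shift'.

Q₀ = 0.1102 vs Keq = 0.005275 ⇒ Q>K, reverse
Step 1:
                   C          A
  init        0.7636     0.4005
  Δ           0.1572    -0.2357
  eq          0.9208     0.1648
  solve Keq expr → x = -0.07858; check Q = 0.005275
Then change container volume by factor 1.5 (V_new/V_old).
Step 2:
                   C          A
  init        0.6138     0.1098
  Δ         -0.00971    0.01457
  eq          0.6041     0.1244
  solve Keq expr → x = 0.004855; check Q = 0.005275
Then add 0.1298 M of C.
Step 3:
                   C          A
  init        0.7339     0.1244
  Δ         -0.01058    0.01587
  eq          0.7234     0.1403
  solve Keq expr → x = 0.00529; check Q = 0.005275

Direction: forward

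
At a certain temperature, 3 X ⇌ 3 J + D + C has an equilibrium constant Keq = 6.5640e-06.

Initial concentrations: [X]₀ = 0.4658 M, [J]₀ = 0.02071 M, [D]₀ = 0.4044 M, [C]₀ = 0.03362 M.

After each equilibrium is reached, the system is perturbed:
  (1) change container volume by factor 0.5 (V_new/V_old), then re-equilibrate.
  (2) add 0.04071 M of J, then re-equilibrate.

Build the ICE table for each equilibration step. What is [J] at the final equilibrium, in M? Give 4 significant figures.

[J]_eq = 0.05059 M

Q₀ = 1.1950e-06 vs Keq = 6.5640e-06 ⇒ Q<K, forward
Step 1:
                    X           J           D           C
  init         0.4658     0.02071      0.4044     0.03362
  Δ          -0.01324     0.01324    0.004413    0.004413
  eq           0.4526     0.03395      0.4088     0.03803
  solve Keq expr → x = 0.004413; check Q = 6.5640e-06
Then change container volume by factor 0.5 (V_new/V_old).
Step 2:
                    X           J           D           C
  init         0.9051      0.0679      0.8176     0.07607
  Δ           0.02239    -0.02239   -0.007464   -0.007464
  eq           0.9275     0.04551      0.8102      0.0686
  solve Keq expr → x = -0.007464; check Q = 6.5640e-06
Then add 0.04071 M of J.
Step 3:
                    X           J           D           C
  init         0.9275     0.08622      0.8102      0.0686
  Δ           0.03562    -0.03562    -0.01187    -0.01187
  eq           0.9631     0.05059      0.7983     0.05673
  solve Keq expr → x = -0.01187; check Q = 6.5640e-06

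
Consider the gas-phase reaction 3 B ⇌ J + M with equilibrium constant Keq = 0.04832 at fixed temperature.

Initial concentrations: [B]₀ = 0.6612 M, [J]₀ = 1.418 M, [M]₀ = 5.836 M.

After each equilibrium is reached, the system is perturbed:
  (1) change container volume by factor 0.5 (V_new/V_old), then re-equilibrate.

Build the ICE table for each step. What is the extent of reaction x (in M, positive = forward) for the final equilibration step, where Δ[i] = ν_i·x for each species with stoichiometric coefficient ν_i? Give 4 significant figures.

Q₀ = 28.63 vs Keq = 0.04832 ⇒ Q>K, reverse
Step 1:
                   B          J          M
  init        0.6612      1.418      5.836
  Δ            2.904    -0.9681    -0.9681
  eq           3.565     0.4499      4.868
  solve Keq expr → x = -0.9681; check Q = 0.04832
Then change container volume by factor 0.5 (V_new/V_old).
Step 2:
                   B          J          M
  init         7.131     0.8998      9.736
  Δ          -0.8626     0.2875     0.2875
  eq           6.268      1.187      10.02
  solve Keq expr → x = 0.2875; check Q = 0.04832

x = 0.2875 M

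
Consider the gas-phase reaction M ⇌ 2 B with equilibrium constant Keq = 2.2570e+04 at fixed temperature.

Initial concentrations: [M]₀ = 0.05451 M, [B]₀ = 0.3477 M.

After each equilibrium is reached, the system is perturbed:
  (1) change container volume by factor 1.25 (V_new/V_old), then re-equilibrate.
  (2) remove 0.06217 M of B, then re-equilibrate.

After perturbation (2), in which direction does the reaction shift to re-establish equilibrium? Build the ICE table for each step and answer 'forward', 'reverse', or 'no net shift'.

Q₀ = 2.218 vs Keq = 2.2570e+04 ⇒ Q<K, forward
Step 1:
                    M           B
  I           0.05451      0.3477
  C           -0.0545       0.109
  E        9.2413e-06      0.4567
  solve Keq expr → x = 0.0545; check Q = 2.2570e+04
Then change container volume by factor 1.25 (V_new/V_old).
Step 2:
                    M           B
  I        7.3930e-06      0.3654
  C       -1.4785e-06  2.9570e-06
  E        5.9145e-06      0.3654
  solve Keq expr → x = 1.4785e-06; check Q = 2.2570e+04
Then remove 0.06217 M of B.
Step 3:
                    M           B
  I        5.9145e-06      0.3032
  C       -1.8415e-06  3.6829e-06
  E        4.0731e-06      0.3032
  solve Keq expr → x = 1.8415e-06; check Q = 2.2570e+04

Direction: forward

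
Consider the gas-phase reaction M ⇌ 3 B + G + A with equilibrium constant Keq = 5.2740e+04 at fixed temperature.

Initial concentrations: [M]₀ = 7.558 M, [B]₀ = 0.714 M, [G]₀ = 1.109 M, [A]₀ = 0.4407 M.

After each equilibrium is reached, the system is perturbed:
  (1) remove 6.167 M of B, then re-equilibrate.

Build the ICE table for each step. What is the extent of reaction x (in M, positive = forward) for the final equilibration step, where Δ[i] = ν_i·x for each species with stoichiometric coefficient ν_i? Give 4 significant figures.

x = 0.9075 M

Q₀ = 0.02354 vs Keq = 5.2740e+04 ⇒ Q<K, forward
Step 1:
                  M         B         G         A
  I           7.558     0.714     1.109    0.4407
  C          -5.034      15.1     5.034     5.034
  E           2.524     15.82     6.143     5.475
  solve Keq expr → x = 5.034; check Q = 5.2740e+04
Then remove 6.167 M of B.
Step 2:
                  M         B         G         A
  I           2.524      9.65     6.143     5.475
  C         -0.9075     2.723    0.9075    0.9075
  E           1.616     12.37     7.051     6.383
  solve Keq expr → x = 0.9075; check Q = 5.2740e+04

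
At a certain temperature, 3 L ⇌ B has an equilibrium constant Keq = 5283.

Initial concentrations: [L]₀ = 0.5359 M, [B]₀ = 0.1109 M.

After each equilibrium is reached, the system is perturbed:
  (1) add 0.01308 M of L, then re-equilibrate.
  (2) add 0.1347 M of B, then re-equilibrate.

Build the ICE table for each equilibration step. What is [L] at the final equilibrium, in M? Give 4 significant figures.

[L]_eq = 0.0428 M

Q₀ = 0.7206 vs Keq = 5283 ⇒ Q<K, forward
Step 1:
                    L           B
  init         0.5359      0.1109
  Δ           -0.4985      0.1662
  eq          0.03743      0.2771
  solve Keq expr → x = 0.1662; check Q = 5283
Then add 0.01308 M of L.
Step 2:
                    L           B
  init        0.05051      0.2771
  Δ          -0.01289    0.004296
  eq          0.03762      0.2814
  solve Keq expr → x = 0.004296; check Q = 5283
Then add 0.1347 M of B.
Step 3:
                    L           B
  init        0.03762      0.4161
  Δ          0.005181   -0.001727
  eq           0.0428      0.4143
  solve Keq expr → x = -0.001727; check Q = 5283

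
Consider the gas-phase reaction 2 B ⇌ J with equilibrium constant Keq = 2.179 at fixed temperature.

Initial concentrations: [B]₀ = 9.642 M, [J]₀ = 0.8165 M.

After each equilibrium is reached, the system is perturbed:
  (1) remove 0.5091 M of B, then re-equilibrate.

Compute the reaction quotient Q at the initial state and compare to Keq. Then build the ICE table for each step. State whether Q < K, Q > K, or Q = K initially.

Q₀ = 0.008783 vs Keq = 2.179 ⇒ Q<K, forward
Step 1:
                  B         J
  I           9.642    0.8165
  C          -8.144     4.072
  E           1.498     4.889
  solve Keq expr → x = 4.072; check Q = 2.179
Then remove 0.5091 M of B.
Step 2:
                  B         J
  I          0.9887     4.889
  C          0.4725   -0.2362
  E           1.461     4.652
  solve Keq expr → x = -0.2362; check Q = 2.179

Q₀ = 0.008783; Q < K (proceeds forward)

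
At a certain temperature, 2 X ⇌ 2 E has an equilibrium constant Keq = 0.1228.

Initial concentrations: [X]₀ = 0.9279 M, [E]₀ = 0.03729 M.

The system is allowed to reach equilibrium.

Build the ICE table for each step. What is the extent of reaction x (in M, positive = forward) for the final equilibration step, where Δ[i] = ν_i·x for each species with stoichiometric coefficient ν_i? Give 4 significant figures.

x = 0.1066 M

Q₀ = 0.001615 vs Keq = 0.1228 ⇒ Q<K, forward
Step 1:
                   X          E
  Initial     0.9279    0.03729
  Change     -0.2132     0.2132
  Equil       0.7147     0.2505
  solve Keq expr → x = 0.1066; check Q = 0.1228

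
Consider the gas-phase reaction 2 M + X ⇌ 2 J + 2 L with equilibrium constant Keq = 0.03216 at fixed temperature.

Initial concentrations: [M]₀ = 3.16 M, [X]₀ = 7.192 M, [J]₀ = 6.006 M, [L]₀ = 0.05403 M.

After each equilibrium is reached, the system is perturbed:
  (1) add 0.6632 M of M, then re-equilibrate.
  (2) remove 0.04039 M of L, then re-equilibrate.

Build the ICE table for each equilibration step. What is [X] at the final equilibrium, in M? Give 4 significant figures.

Q₀ = 0.001466 vs Keq = 0.03216 ⇒ Q<K, forward
Step 1:
                   M          X          J          L
  Initial       3.16      7.192      6.006    0.05403
  Change     -0.1766   -0.08831     0.1766     0.1766
  Equil        2.983      7.104      6.183     0.2306
  solve Keq expr → x = 0.08831; check Q = 0.03216
Then add 0.6632 M of M.
Step 2:
                   M          X          J          L
  Initial      3.647      7.104      6.183     0.2306
  Change     -0.0453   -0.02265     0.0453     0.0453
  Equil        3.601      7.081      6.228     0.2759
  solve Keq expr → x = 0.02265; check Q = 0.03216
Then remove 0.04039 M of L.
Step 3:
                   M          X          J          L
  Initial      3.601      7.081      6.228     0.2356
  Change    -0.03575   -0.01787    0.03575    0.03575
  Equil        3.566      7.063      6.264     0.2713
  solve Keq expr → x = 0.01787; check Q = 0.03216

[X]_eq = 7.063 M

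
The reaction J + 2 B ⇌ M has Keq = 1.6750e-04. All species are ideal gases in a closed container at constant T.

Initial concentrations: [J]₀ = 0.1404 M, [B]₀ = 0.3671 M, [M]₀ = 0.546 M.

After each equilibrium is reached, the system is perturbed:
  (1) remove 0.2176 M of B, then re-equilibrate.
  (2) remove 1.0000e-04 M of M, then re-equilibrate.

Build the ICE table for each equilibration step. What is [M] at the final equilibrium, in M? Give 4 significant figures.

[M]_eq = 1.7698e-04 M

Q₀ = 28.86 vs Keq = 1.6750e-04 ⇒ Q>K, reverse
Step 1:
                    J           B           M
  Initial      0.1404      0.3671       0.546
  Change       0.5458       1.092     -0.5458
  Equil        0.6862       1.459  2.4452e-04
  solve Keq expr → x = -0.5458; check Q = 1.6750e-04
Then remove 0.2176 M of B.
Step 2:
                    J           B           M
  Initial      0.6862       1.241  2.4452e-04
  Change   6.7459e-05  1.3492e-04 -6.7459e-05
  Equil        0.6862       1.241  1.7706e-04
  solve Keq expr → x = -6.7459e-05; check Q = 1.6750e-04
Then remove 1.0000e-04 M of M.
Step 3:
                    J           B           M
  Initial      0.6862       1.241  7.7062e-05
  Change  -9.9917e-05 -1.9983e-04  9.9917e-05
  Equil        0.6861       1.241  1.7698e-04
  solve Keq expr → x = 9.9917e-05; check Q = 1.6750e-04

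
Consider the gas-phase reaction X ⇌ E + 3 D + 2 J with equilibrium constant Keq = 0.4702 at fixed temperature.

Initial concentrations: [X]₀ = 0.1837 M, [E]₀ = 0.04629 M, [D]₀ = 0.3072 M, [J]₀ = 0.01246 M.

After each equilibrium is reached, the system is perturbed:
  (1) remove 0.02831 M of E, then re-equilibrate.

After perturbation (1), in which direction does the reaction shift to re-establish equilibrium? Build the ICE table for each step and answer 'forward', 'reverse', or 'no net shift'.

Q₀ = 1.1342e-06 vs Keq = 0.4702 ⇒ Q<K, forward
Step 1:
                  X         E         D         J
  Initial    0.1837   0.04629    0.3072   0.01246
  Change      -0.16      0.16    0.4801    0.3201
  Equil     0.02367    0.2063    0.7873    0.3325
  solve Keq expr → x = 0.16; check Q = 0.4702
Then remove 0.02831 M of E.
Step 2:
                  X         E         D         J
  Initial   0.02367     0.178    0.7873    0.3325
  Change  -0.002019  0.002019  0.006058  0.004039
  Equil     0.02165      0.18    0.7933    0.3366
  solve Keq expr → x = 0.002019; check Q = 0.4702

Direction: forward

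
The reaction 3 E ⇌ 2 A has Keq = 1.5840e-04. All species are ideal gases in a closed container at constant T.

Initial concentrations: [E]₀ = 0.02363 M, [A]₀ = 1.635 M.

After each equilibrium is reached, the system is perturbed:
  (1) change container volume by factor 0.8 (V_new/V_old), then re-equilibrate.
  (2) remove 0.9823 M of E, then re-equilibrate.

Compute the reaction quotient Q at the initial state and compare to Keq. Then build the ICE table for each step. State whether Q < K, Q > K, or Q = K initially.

Q₀ = 2.0260e+05 vs Keq = 1.5840e-04 ⇒ Q>K, reverse
Step 1:
                   E          A
  Initial    0.02363      1.635
  Change       2.382     -1.588
  Equil        2.406    0.04696
  solve Keq expr → x = -0.794; check Q = 1.5840e-04
Then change container volume by factor 0.8 (V_new/V_old).
Step 2:
                   E          A
  Initial      3.007     0.0587
  Change   -0.009907   0.006605
  Equil        2.997    0.06531
  solve Keq expr → x = 0.003302; check Q = 1.5840e-04
Then remove 0.9823 M of E.
Step 3:
                   E          A
  Initial      2.015    0.06531
  Change     0.04226   -0.02817
  Equil        2.057    0.03713
  solve Keq expr → x = -0.01409; check Q = 1.5840e-04

Q₀ = 2.0260e+05; Q > K (proceeds reverse)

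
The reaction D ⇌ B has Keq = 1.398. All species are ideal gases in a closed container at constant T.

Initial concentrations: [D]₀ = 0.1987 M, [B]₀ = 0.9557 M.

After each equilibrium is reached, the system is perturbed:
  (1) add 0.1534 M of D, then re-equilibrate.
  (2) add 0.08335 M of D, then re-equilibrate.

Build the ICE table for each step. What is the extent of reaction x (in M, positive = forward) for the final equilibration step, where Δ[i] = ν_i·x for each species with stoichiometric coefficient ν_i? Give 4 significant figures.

x = 0.04859 M

Q₀ = 4.81 vs Keq = 1.398 ⇒ Q>K, reverse
Step 1:
                   D          B
  init        0.1987     0.9557
  Δ           0.2827    -0.2827
  eq          0.4814      0.673
  solve Keq expr → x = -0.2827; check Q = 1.398
Then add 0.1534 M of D.
Step 2:
                   D          B
  init        0.6348      0.673
  Δ         -0.08943    0.08943
  eq          0.5454     0.7624
  solve Keq expr → x = 0.08943; check Q = 1.398
Then add 0.08335 M of D.
Step 3:
                   D          B
  init        0.6287     0.7624
  Δ         -0.04859    0.04859
  eq          0.5801      0.811
  solve Keq expr → x = 0.04859; check Q = 1.398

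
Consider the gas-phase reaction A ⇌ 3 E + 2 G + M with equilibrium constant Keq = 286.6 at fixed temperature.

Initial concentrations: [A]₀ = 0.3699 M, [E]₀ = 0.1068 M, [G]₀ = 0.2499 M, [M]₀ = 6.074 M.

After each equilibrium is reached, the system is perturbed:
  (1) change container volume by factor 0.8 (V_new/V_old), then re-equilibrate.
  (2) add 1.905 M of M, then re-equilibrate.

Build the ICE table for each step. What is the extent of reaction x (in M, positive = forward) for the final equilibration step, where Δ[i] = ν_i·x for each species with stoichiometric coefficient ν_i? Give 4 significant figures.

Q₀ = 0.001249 vs Keq = 286.6 ⇒ Q<K, forward
Step 1:
                    A           E           G           M
  I            0.3699      0.1068      0.2499       6.074
  C           -0.3416       1.025      0.6833      0.3416
  E           0.02826       1.132      0.9332       6.416
  solve Keq expr → x = 0.3416; check Q = 286.6
Then change container volume by factor 0.8 (V_new/V_old).
Step 2:
                    A           E           G           M
  I           0.03532       1.415       1.166        8.02
  C           0.03775     -0.1132    -0.07549    -0.03775
  E           0.07307       1.301       1.091       7.982
  solve Keq expr → x = -0.03775; check Q = 286.6
Then add 1.905 M of M.
Step 3:
                    A           E           G           M
  I           0.07307       1.301       1.091       9.887
  C          0.009035     -0.0271    -0.01807   -0.009035
  E            0.0821       1.274       1.073       9.878
  solve Keq expr → x = -0.009035; check Q = 286.6

x = -0.009035 M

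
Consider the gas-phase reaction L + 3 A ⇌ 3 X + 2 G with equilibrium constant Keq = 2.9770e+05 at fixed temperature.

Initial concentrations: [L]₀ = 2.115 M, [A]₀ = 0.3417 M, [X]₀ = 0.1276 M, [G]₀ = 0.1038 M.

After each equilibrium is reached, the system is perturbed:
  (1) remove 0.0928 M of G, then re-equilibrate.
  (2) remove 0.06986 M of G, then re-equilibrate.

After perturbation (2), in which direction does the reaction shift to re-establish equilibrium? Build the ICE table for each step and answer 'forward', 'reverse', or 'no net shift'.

Q₀ = 2.6528e-04 vs Keq = 2.9770e+05 ⇒ Q<K, forward
Step 1:
                  L         A         X         G
  I           2.115    0.3417    0.1276    0.1038
  C          -0.113   -0.3391    0.3391     0.226
  E           2.002  0.002647    0.4667    0.3298
  solve Keq expr → x = 0.113; check Q = 2.9770e+05
Then remove 0.0928 M of G.
Step 2:
                  L         A         X         G
  I           2.002  0.002647    0.4667     0.237
  C       -1.7294e-04 -5.1882e-04 5.1882e-04 3.4588e-04
  E           2.002  0.002128    0.4672    0.2374
  solve Keq expr → x = 1.7294e-04; check Q = 2.9770e+05
Then remove 0.06986 M of G.
Step 3:
                  L         A         X         G
  I           2.002  0.002128    0.4672    0.1675
  C       -1.4591e-04 -4.3773e-04 4.3773e-04 2.9182e-04
  E           2.002  0.001691    0.4676    0.1678
  solve Keq expr → x = 1.4591e-04; check Q = 2.9770e+05

Direction: forward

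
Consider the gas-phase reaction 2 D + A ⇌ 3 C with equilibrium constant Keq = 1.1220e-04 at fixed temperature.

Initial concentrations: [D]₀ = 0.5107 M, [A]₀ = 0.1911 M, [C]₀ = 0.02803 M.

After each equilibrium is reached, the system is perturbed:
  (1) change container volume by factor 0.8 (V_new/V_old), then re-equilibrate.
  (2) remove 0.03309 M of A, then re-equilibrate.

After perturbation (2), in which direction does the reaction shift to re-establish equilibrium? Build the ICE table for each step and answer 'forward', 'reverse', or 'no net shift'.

Q₀ = 4.4185e-04 vs Keq = 1.1220e-04 ⇒ Q>K, reverse
Step 1:
                  D         A         C
  Initial    0.5107    0.1911   0.02803
  Change   0.006681  0.003341  -0.01002
  Equil      0.5174    0.1944   0.01801
  solve Keq expr → x = -0.003341; check Q = 1.1220e-04
Then change container volume by factor 0.8 (V_new/V_old).
Step 2:
                  D         A         C
  Initial    0.6467    0.2431   0.02251
  Change          0         0         0
  Equil      0.6467    0.2431   0.02251
  solve Keq expr → x = 0; check Q = 1.1220e-04
Then remove 0.03309 M of A.
Step 3:
                  D         A         C
  Initial    0.6467      0.21   0.02251
  Change  6.9635e-04 3.4817e-04 -0.001045
  Equil      0.6474    0.2103   0.02147
  solve Keq expr → x = -3.4817e-04; check Q = 1.1220e-04

Direction: reverse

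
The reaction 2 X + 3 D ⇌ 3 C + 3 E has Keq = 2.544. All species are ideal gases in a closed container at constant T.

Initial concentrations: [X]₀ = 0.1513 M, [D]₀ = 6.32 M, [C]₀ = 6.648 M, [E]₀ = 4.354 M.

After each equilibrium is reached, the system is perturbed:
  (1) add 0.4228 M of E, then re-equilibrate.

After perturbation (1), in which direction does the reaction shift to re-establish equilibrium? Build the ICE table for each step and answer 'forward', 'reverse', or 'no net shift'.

Direction: reverse

Q₀ = 4197 vs Keq = 2.544 ⇒ Q>K, reverse
Step 1:
                  X         D         C         E
  I          0.1513      6.32     6.648     4.354
  C           1.143     1.714    -1.714    -1.714
  E           1.294     8.034     4.934      2.64
  solve Keq expr → x = -0.5714; check Q = 2.544
Then add 0.4228 M of E.
Step 2:
                  X         D         C         E
  I           1.294     8.034     4.934     3.063
  C         0.09956    0.1493   -0.1493   -0.1493
  E           1.394     8.184     4.784     2.913
  solve Keq expr → x = -0.04978; check Q = 2.544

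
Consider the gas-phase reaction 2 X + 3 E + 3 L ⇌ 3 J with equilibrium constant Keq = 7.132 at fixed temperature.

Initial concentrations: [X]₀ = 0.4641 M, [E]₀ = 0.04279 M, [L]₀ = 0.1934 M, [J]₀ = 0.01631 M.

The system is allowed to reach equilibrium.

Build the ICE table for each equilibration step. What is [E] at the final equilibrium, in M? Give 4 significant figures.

Q₀ = 35.54 vs Keq = 7.132 ⇒ Q>K, reverse
Step 1:
                  X         E         L         J
  Initial    0.4641   0.04279    0.1934   0.01631
  Change   0.003497  0.005245  0.005245 -0.005245
  Equil      0.4676   0.04803    0.1986   0.01107
  solve Keq expr → x = -0.001748; check Q = 7.132

[E]_eq = 0.04803 M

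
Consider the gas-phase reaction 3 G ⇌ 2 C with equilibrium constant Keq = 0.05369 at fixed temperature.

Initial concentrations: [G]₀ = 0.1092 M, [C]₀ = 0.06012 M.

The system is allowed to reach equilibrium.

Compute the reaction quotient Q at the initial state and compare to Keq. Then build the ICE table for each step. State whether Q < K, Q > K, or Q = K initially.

Q₀ = 2.776; Q > K (proceeds reverse)

Q₀ = 2.776 vs Keq = 0.05369 ⇒ Q>K, reverse
Step 1:
                    G           C
  I            0.1092     0.06012
  C           0.06493    -0.04328
  E            0.1741     0.01684
  solve Keq expr → x = -0.02164; check Q = 0.05369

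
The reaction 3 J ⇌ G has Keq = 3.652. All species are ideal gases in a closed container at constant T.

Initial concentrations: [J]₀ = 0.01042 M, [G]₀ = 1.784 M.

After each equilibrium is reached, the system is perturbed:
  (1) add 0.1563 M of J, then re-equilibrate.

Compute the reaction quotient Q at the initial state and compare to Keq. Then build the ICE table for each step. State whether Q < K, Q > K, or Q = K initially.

Q₀ = 1.5769e+06; Q > K (proceeds reverse)

Q₀ = 1.5769e+06 vs Keq = 3.652 ⇒ Q>K, reverse
Step 1:
                    J           G
  Initial     0.01042       1.784
  Change       0.7391     -0.2464
  Equil        0.7495       1.538
  solve Keq expr → x = -0.2464; check Q = 3.652
Then add 0.1563 M of J.
Step 2:
                    J           G
  Initial      0.9058       1.538
  Change      -0.1484     0.04945
  Equil        0.7575       1.587
  solve Keq expr → x = 0.04945; check Q = 3.652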